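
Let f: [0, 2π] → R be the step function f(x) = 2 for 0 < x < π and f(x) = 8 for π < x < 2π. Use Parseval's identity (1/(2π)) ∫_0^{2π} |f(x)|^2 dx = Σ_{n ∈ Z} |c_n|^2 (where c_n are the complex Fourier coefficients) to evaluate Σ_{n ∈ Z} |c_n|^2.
Σ |c_n|^2 = 34

Parseval equates the L^2 energy of f (normalised by 1/(2π)) with the ℓ^2 sum of its Fourier coefficients: (1/(2π)) ∫_0^{2π} |f|^2 = Σ |c_n|^2.
Compute the left side: (1/(2π)) [∫_0^π 2^2 dx + ∫_π^{2π} 8^2 dx] = (1/(2π)) · (4π + 64π) = (4 + 64)/2 = 34.
So Σ_{n ∈ Z} |c_n|^2 = 34.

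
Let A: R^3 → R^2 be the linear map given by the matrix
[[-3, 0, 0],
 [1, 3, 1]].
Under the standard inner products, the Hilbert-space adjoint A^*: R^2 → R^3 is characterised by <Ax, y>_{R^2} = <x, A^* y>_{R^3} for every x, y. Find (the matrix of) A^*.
A^* = A^T =
[[-3, 1],
 [0, 3],
 [0, 1]]

For real matrices with standard dot products, the defining identity <Ax, y> = <x, A^* y> gives (Ax)^T y = x^T (A^*) y, i.e. x^T A^T y = x^T (A^*) y. Since this holds for all x, y, we must have A^* = A^T. Therefore
A^* =
[[-3, 1],
 [0, 3],
 [0, 1]].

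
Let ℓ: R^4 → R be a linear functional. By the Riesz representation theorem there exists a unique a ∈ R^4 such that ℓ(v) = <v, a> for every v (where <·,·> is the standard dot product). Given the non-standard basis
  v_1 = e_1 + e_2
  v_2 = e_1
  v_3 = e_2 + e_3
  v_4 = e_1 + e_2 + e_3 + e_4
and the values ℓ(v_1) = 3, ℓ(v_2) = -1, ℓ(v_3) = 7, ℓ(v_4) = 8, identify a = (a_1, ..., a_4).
a = (-1, 4, 3, 2)

Write a = (a_1, ..., a_4) in the standard basis. For each basis vector v_i, ℓ(v_i) = <v_i, a> is a linear equation in the a_j's. Collect the n equations into a matrix system V a = ℓ, where row i of V is v_i (expressed in the standard basis). Since V is invertible (lower-triangular with 1s on the diagonal, up to permutation), solve by back-substitution:
  V =
[[1, 1, 0, 0],
 [1, 0, 0, 0],
 [0, 1, 1, 0],
 [1, 1, 1, 1]]
  V a = (3, -1, 7, 8)
Solving gives a = (-1, 4, 3, 2).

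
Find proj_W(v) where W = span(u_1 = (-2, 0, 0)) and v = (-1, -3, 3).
proj_W(v) = (-1, 0, 0)

Set up U = [u_1 | ... | u_1] ∈ R^(3×1). The projector onto W = col(U) is P = U (U^T U)^(-1) U^T.
Compute U^T U =
  [4],
and U^T v = (2).
Solve U^T U · c = U^T v for the coefficients: c = (1/2). The projection is proj_W(v) = U c.
Check: (v - proj_W(v)) · u_1 = 0  (should be 0).
Result: proj_W(v) = (-1, 0, 0).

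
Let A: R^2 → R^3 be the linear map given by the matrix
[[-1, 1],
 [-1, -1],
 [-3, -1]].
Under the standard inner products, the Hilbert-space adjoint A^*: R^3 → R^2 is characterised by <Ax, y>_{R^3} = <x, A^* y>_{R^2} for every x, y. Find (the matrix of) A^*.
A^* = A^T =
[[-1, -1, -3],
 [1, -1, -1]]

For real matrices with standard dot products, the defining identity <Ax, y> = <x, A^* y> gives (Ax)^T y = x^T (A^*) y, i.e. x^T A^T y = x^T (A^*) y. Since this holds for all x, y, we must have A^* = A^T. Therefore
A^* =
[[-1, -1, -3],
 [1, -1, -1]].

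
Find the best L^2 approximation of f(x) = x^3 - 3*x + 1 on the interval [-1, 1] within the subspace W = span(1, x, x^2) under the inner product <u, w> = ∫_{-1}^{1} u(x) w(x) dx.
g(x) = 1 - 12*x/5

The best approximation g ∈ W is the orthogonal projection of f onto W. Writing g = a_0 + a_1 x + a_2 x^2, the coefficients solve the normal equations G · a = b where
  G_{ij} = <φ_i, φ_j> and b_i = <f, φ_i>, with φ_0 = 1, φ_1 = x, φ_2 = x^2.
G =
  [2, 0, 2/3]
  [0, 2/3, 0]
  [2/3, 0, 2/5],
b = (2, -8/5, 2/3).
Solving gives a_0 = 1, a_1 = -12/5, a_2 = 0, so
  g(x) = 1 - 12*x/5.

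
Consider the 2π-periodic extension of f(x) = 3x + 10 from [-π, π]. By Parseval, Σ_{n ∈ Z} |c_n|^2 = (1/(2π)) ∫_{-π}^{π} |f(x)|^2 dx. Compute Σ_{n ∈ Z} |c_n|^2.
Σ |c_n|^2 = 3π^2 + 100

Expand and integrate term by term over [-π, π]:
  ∫ (3x)^2 dx = 9·(2π^3/3); ∫ 2·3·(10)·x dx = 0 (odd integrand); ∫ 10^2 dx = 100·2π.
So (1/(2π)) ∫_{-π}^{π} (3x + 10)^2 dx = 9π^2/3 + 100 = 3π^2 + 100.
Parseval ⇒ Σ |c_n|^2 = 3π^2 + 100.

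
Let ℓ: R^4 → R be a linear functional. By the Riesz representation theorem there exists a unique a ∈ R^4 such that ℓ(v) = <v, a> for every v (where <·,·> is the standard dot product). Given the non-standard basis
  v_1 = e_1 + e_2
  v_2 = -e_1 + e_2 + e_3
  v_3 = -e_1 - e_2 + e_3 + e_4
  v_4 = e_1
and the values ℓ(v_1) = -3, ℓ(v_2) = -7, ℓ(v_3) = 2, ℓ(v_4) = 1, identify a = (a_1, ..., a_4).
a = (1, -4, -2, 1)

Write a = (a_1, ..., a_4) in the standard basis. For each basis vector v_i, ℓ(v_i) = <v_i, a> is a linear equation in the a_j's. Collect the n equations into a matrix system V a = ℓ, where row i of V is v_i (expressed in the standard basis). Since V is invertible (lower-triangular with 1s on the diagonal, up to permutation), solve by back-substitution:
  V =
[[1, 1, 0, 0],
 [-1, 1, 1, 0],
 [-1, -1, 1, 1],
 [1, 0, 0, 0]]
  V a = (-3, -7, 2, 1)
Solving gives a = (1, -4, -2, 1).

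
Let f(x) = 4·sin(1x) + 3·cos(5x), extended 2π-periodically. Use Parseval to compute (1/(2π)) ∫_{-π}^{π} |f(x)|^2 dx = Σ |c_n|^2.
Σ |c_n|^2 = 25/2

Expand |f|^2 and use orthogonality of {sin(nx), cos(mx)} on [-π, π]:
  ∫_{-π}^{π} sin(nx)^2 dx = π, ∫ cos(mx)^2 dx = π, and cross terms integrate to 0.
So ∫_{-π}^{π} f(x)^2 dx = 4^2 · π + 3^2 · π = (16 + 9)π.
Divide by 2π: (16 + 9)/2 = 25/2.
By Parseval, this equals Σ |c_n|^2.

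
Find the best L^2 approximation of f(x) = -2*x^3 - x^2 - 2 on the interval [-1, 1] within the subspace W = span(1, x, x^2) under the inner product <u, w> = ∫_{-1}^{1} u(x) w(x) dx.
g(x) = -x^2 - 6*x/5 - 2

The best approximation g ∈ W is the orthogonal projection of f onto W. Writing g = a_0 + a_1 x + a_2 x^2, the coefficients solve the normal equations G · a = b where
  G_{ij} = <φ_i, φ_j> and b_i = <f, φ_i>, with φ_0 = 1, φ_1 = x, φ_2 = x^2.
G =
  [2, 0, 2/3]
  [0, 2/3, 0]
  [2/3, 0, 2/5],
b = (-14/3, -4/5, -26/15).
Solving gives a_0 = -2, a_1 = -6/5, a_2 = -1, so
  g(x) = -x^2 - 6*x/5 - 2.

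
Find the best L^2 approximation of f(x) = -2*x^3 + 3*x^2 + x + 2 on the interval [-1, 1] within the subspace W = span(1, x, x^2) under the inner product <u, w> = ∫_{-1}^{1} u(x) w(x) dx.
g(x) = 3*x^2 - x/5 + 2

The best approximation g ∈ W is the orthogonal projection of f onto W. Writing g = a_0 + a_1 x + a_2 x^2, the coefficients solve the normal equations G · a = b where
  G_{ij} = <φ_i, φ_j> and b_i = <f, φ_i>, with φ_0 = 1, φ_1 = x, φ_2 = x^2.
G =
  [2, 0, 2/3]
  [0, 2/3, 0]
  [2/3, 0, 2/5],
b = (6, -2/15, 38/15).
Solving gives a_0 = 2, a_1 = -1/5, a_2 = 3, so
  g(x) = 3*x^2 - x/5 + 2.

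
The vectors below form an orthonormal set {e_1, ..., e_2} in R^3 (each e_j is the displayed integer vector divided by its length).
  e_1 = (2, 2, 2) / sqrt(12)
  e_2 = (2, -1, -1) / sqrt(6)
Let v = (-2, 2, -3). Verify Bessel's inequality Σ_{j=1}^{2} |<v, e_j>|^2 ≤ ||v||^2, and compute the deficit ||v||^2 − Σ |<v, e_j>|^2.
Σ |<v, e_j>|^2 = 9/2; ||v||^2 = 17; deficit = 25/2

Write each e_j = u_j / sqrt(<u_j, u_j>) where u_j is the displayed integer vector. Then <v, e_j> = <v, u_j> / sqrt(<u_j, u_j>), so |<v, e_j>|^2 = <v, u_j>^2 / <u_j, u_j>.
Coefficients: <v, e_1> = -6/sqrt(12), <v, e_2> = -3/sqrt(6).
Square and sum: Σ |<v, e_j>|^2 = 9/2.
Compute ||v||^2 = v·v = 17.
Deficit = 17 − 9/2 = 25/2 ≥ 0, confirming Bessel's inequality. (The deficit equals ||v − Σ <v,e_j> e_j||^2, the squared distance from v to span{e_j}.)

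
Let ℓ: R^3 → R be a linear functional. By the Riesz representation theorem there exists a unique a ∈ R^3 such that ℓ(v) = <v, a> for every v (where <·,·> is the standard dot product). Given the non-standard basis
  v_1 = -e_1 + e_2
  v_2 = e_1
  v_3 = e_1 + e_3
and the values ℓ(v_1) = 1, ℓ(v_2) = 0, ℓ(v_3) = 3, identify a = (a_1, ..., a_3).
a = (0, 1, 3)

Write a = (a_1, ..., a_3) in the standard basis. For each basis vector v_i, ℓ(v_i) = <v_i, a> is a linear equation in the a_j's. Collect the n equations into a matrix system V a = ℓ, where row i of V is v_i (expressed in the standard basis). Since V is invertible (lower-triangular with 1s on the diagonal, up to permutation), solve by back-substitution:
  V =
[[-1, 1, 0],
 [1, 0, 0],
 [1, 0, 1]]
  V a = (1, 0, 3)
Solving gives a = (0, 1, 3).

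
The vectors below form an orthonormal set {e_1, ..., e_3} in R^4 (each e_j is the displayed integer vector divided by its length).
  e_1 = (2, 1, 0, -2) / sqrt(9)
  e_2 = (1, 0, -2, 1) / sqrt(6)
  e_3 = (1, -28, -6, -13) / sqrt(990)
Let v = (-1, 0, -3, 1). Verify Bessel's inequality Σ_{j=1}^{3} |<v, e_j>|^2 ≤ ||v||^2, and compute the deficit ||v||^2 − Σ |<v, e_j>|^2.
Σ |<v, e_j>|^2 = 1286/165; ||v||^2 = 11; deficit = 529/165

Write each e_j = u_j / sqrt(<u_j, u_j>) where u_j is the displayed integer vector. Then <v, e_j> = <v, u_j> / sqrt(<u_j, u_j>), so |<v, e_j>|^2 = <v, u_j>^2 / <u_j, u_j>.
Coefficients: <v, e_1> = -4/sqrt(9), <v, e_2> = 6/sqrt(6), <v, e_3> = 4/sqrt(990).
Square and sum: Σ |<v, e_j>|^2 = 1286/165.
Compute ||v||^2 = v·v = 11.
Deficit = 11 − 1286/165 = 529/165 ≥ 0, confirming Bessel's inequality. (The deficit equals ||v − Σ <v,e_j> e_j||^2, the squared distance from v to span{e_j}.)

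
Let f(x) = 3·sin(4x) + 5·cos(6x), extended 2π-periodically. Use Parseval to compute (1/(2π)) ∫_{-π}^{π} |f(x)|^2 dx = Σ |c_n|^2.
Σ |c_n|^2 = 17

Expand |f|^2 and use orthogonality of {sin(nx), cos(mx)} on [-π, π]:
  ∫_{-π}^{π} sin(nx)^2 dx = π, ∫ cos(mx)^2 dx = π, and cross terms integrate to 0.
So ∫_{-π}^{π} f(x)^2 dx = 3^2 · π + 5^2 · π = (9 + 25)π.
Divide by 2π: (9 + 25)/2 = 17.
By Parseval, this equals Σ |c_n|^2.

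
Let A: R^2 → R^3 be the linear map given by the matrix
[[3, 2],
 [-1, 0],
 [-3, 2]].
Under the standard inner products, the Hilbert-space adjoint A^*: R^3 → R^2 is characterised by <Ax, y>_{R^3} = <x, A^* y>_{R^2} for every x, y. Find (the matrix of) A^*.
A^* = A^T =
[[3, -1, -3],
 [2, 0, 2]]

For real matrices with standard dot products, the defining identity <Ax, y> = <x, A^* y> gives (Ax)^T y = x^T (A^*) y, i.e. x^T A^T y = x^T (A^*) y. Since this holds for all x, y, we must have A^* = A^T. Therefore
A^* =
[[3, -1, -3],
 [2, 0, 2]].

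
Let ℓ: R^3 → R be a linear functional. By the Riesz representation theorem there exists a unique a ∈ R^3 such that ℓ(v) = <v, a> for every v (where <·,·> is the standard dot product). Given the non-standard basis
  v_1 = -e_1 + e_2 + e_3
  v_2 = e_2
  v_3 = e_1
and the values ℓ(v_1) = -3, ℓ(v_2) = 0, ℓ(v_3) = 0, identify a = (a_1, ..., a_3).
a = (0, 0, -3)

Write a = (a_1, ..., a_3) in the standard basis. For each basis vector v_i, ℓ(v_i) = <v_i, a> is a linear equation in the a_j's. Collect the n equations into a matrix system V a = ℓ, where row i of V is v_i (expressed in the standard basis). Since V is invertible (lower-triangular with 1s on the diagonal, up to permutation), solve by back-substitution:
  V =
[[-1, 1, 1],
 [0, 1, 0],
 [1, 0, 0]]
  V a = (-3, 0, 0)
Solving gives a = (0, 0, -3).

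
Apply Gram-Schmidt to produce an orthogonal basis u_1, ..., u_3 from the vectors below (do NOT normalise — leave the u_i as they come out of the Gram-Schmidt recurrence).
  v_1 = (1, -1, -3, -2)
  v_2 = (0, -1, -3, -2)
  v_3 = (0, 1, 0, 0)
Orthogonal basis:
  u_1 = (1, -1, -3, -2)
  u_2 = (-14/15, -1/15, -1/5, -2/15)
  u_3 = (0, 13/14, -3/14, -1/7)

Apply the Gram-Schmidt recurrence
  u_1 = v_1
  u_i = v_i − Σ_{j<i} ((v_i · u_j) / (u_j · u_j)) · u_j.

Step by step this gives:
  u_1 = (1, -1, -3, -2)
  u_2 = (-14/15, -1/15, -1/5, -2/15)
  u_3 = (0, 13/14, -3/14, -1/7)

Orthogonality check:
  u_2 · u_1 = 0 (should be 0)
  u_3 · u_1 = 0 (should be 0)
  u_3 · u_2 = 0 (should be 0)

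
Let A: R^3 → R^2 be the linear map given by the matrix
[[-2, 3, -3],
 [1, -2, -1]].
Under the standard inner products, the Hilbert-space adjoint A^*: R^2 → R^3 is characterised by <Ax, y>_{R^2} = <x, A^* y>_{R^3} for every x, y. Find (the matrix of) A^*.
A^* = A^T =
[[-2, 1],
 [3, -2],
 [-3, -1]]

For real matrices with standard dot products, the defining identity <Ax, y> = <x, A^* y> gives (Ax)^T y = x^T (A^*) y, i.e. x^T A^T y = x^T (A^*) y. Since this holds for all x, y, we must have A^* = A^T. Therefore
A^* =
[[-2, 1],
 [3, -2],
 [-3, -1]].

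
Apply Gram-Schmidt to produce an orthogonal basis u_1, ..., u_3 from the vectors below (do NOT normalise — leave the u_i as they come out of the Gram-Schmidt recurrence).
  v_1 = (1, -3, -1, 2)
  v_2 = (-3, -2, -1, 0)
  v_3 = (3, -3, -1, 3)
Orthogonal basis:
  u_1 = (1, -3, -1, 2)
  u_2 = (-49/15, -6/5, -11/15, -8/15)
  u_3 = (-5/97, 14/97, -13/97, 17/97)

Apply the Gram-Schmidt recurrence
  u_1 = v_1
  u_i = v_i − Σ_{j<i} ((v_i · u_j) / (u_j · u_j)) · u_j.

Step by step this gives:
  u_1 = (1, -3, -1, 2)
  u_2 = (-49/15, -6/5, -11/15, -8/15)
  u_3 = (-5/97, 14/97, -13/97, 17/97)

Orthogonality check:
  u_2 · u_1 = 0 (should be 0)
  u_3 · u_1 = 0 (should be 0)
  u_3 · u_2 = 0 (should be 0)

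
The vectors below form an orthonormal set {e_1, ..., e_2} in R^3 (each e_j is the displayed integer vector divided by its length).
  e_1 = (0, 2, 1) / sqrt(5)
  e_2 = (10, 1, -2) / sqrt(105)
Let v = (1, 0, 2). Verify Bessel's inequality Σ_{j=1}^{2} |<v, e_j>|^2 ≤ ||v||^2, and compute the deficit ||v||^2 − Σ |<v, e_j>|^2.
Σ |<v, e_j>|^2 = 8/7; ||v||^2 = 5; deficit = 27/7

Write each e_j = u_j / sqrt(<u_j, u_j>) where u_j is the displayed integer vector. Then <v, e_j> = <v, u_j> / sqrt(<u_j, u_j>), so |<v, e_j>|^2 = <v, u_j>^2 / <u_j, u_j>.
Coefficients: <v, e_1> = 2/sqrt(5), <v, e_2> = 6/sqrt(105).
Square and sum: Σ |<v, e_j>|^2 = 8/7.
Compute ||v||^2 = v·v = 5.
Deficit = 5 − 8/7 = 27/7 ≥ 0, confirming Bessel's inequality. (The deficit equals ||v − Σ <v,e_j> e_j||^2, the squared distance from v to span{e_j}.)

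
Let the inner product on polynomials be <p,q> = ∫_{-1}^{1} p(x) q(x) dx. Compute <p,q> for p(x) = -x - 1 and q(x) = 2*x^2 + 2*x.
<p,q> = -8/3

Expand the product: p(x)·q(x) = -2*x^3 - 4*x^2 - 2*x.
∫_{-1}^{1} of each monomial x^k gives [2/(k+1) if k even, 0 if k odd]. Integrating term-by-term (or equivalently evaluating the antiderivative F(x) = -x^4/2 - 4*x^3/3 - x^2 at the endpoints):
  F(1) − F(−1) = -17/6 − (-1/6) = -8/3.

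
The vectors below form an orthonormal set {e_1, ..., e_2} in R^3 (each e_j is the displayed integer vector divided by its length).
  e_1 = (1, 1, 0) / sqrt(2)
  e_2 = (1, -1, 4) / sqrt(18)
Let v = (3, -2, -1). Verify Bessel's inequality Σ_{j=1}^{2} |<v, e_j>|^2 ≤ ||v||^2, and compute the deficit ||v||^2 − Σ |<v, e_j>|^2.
Σ |<v, e_j>|^2 = 5/9; ||v||^2 = 14; deficit = 121/9

Write each e_j = u_j / sqrt(<u_j, u_j>) where u_j is the displayed integer vector. Then <v, e_j> = <v, u_j> / sqrt(<u_j, u_j>), so |<v, e_j>|^2 = <v, u_j>^2 / <u_j, u_j>.
Coefficients: <v, e_1> = 1/sqrt(2), <v, e_2> = 1/sqrt(18).
Square and sum: Σ |<v, e_j>|^2 = 5/9.
Compute ||v||^2 = v·v = 14.
Deficit = 14 − 5/9 = 121/9 ≥ 0, confirming Bessel's inequality. (The deficit equals ||v − Σ <v,e_j> e_j||^2, the squared distance from v to span{e_j}.)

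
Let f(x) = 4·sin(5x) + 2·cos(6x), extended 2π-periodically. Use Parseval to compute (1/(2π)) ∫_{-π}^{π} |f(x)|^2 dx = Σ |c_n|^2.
Σ |c_n|^2 = 10

Expand |f|^2 and use orthogonality of {sin(nx), cos(mx)} on [-π, π]:
  ∫_{-π}^{π} sin(nx)^2 dx = π, ∫ cos(mx)^2 dx = π, and cross terms integrate to 0.
So ∫_{-π}^{π} f(x)^2 dx = 4^2 · π + 2^2 · π = (16 + 4)π.
Divide by 2π: (16 + 4)/2 = 10.
By Parseval, this equals Σ |c_n|^2.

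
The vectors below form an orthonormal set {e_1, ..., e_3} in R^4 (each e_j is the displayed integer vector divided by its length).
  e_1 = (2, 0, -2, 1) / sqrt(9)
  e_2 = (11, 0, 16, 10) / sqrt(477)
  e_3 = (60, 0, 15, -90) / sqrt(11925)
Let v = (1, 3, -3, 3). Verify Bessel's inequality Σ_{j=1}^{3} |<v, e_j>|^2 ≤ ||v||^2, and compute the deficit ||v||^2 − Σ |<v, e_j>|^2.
Σ |<v, e_j>|^2 = 19; ||v||^2 = 28; deficit = 9

Write each e_j = u_j / sqrt(<u_j, u_j>) where u_j is the displayed integer vector. Then <v, e_j> = <v, u_j> / sqrt(<u_j, u_j>), so |<v, e_j>|^2 = <v, u_j>^2 / <u_j, u_j>.
Coefficients: <v, e_1> = 11/sqrt(9), <v, e_2> = -7/sqrt(477), <v, e_3> = -255/sqrt(11925).
Square and sum: Σ |<v, e_j>|^2 = 19.
Compute ||v||^2 = v·v = 28.
Deficit = 28 − 19 = 9 ≥ 0, confirming Bessel's inequality. (The deficit equals ||v − Σ <v,e_j> e_j||^2, the squared distance from v to span{e_j}.)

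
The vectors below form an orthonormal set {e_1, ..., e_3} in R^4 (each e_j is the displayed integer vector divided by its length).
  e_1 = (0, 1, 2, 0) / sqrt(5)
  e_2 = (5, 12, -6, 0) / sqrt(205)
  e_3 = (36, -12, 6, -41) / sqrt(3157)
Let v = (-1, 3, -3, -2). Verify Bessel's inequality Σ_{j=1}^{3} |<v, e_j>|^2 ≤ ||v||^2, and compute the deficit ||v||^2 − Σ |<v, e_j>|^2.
Σ |<v, e_j>|^2 = 1042/77; ||v||^2 = 23; deficit = 729/77

Write each e_j = u_j / sqrt(<u_j, u_j>) where u_j is the displayed integer vector. Then <v, e_j> = <v, u_j> / sqrt(<u_j, u_j>), so |<v, e_j>|^2 = <v, u_j>^2 / <u_j, u_j>.
Coefficients: <v, e_1> = -3/sqrt(5), <v, e_2> = 49/sqrt(205), <v, e_3> = -8/sqrt(3157).
Square and sum: Σ |<v, e_j>|^2 = 1042/77.
Compute ||v||^2 = v·v = 23.
Deficit = 23 − 1042/77 = 729/77 ≥ 0, confirming Bessel's inequality. (The deficit equals ||v − Σ <v,e_j> e_j||^2, the squared distance from v to span{e_j}.)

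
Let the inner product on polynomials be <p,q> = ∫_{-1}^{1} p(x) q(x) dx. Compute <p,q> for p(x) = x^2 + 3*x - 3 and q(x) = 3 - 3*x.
<p,q> = -22

Expand the product: p(x)·q(x) = -3*x^3 - 6*x^2 + 18*x - 9.
∫_{-1}^{1} of each monomial x^k gives [2/(k+1) if k even, 0 if k odd]. Integrating term-by-term (or equivalently evaluating the antiderivative F(x) = -3*x^4/4 - 2*x^3 + 9*x^2 - 9*x at the endpoints):
  F(1) − F(−1) = -11/4 − (77/4) = -22.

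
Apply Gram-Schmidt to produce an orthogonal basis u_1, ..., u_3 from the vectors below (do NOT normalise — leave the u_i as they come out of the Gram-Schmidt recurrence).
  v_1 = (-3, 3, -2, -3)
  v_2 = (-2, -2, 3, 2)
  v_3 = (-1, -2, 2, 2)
Orthogonal basis:
  u_1 = (-3, 3, -2, -3)
  u_2 = (-98/31, -26/31, 69/31, 26/31)
  u_3 = (-70/507, -7/39, -56/169, 7/39)

Apply the Gram-Schmidt recurrence
  u_1 = v_1
  u_i = v_i − Σ_{j<i} ((v_i · u_j) / (u_j · u_j)) · u_j.

Step by step this gives:
  u_1 = (-3, 3, -2, -3)
  u_2 = (-98/31, -26/31, 69/31, 26/31)
  u_3 = (-70/507, -7/39, -56/169, 7/39)

Orthogonality check:
  u_2 · u_1 = 0 (should be 0)
  u_3 · u_1 = 0 (should be 0)
  u_3 · u_2 = 0 (should be 0)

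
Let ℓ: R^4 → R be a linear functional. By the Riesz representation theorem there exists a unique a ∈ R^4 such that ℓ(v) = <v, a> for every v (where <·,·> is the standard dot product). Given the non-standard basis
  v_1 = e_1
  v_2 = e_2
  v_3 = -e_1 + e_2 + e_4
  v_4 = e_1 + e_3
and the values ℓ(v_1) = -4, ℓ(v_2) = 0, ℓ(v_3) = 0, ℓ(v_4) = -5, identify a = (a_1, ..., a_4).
a = (-4, 0, -1, -4)

Write a = (a_1, ..., a_4) in the standard basis. For each basis vector v_i, ℓ(v_i) = <v_i, a> is a linear equation in the a_j's. Collect the n equations into a matrix system V a = ℓ, where row i of V is v_i (expressed in the standard basis). Since V is invertible (lower-triangular with 1s on the diagonal, up to permutation), solve by back-substitution:
  V =
[[1, 0, 0, 0],
 [0, 1, 0, 0],
 [-1, 1, 0, 1],
 [1, 0, 1, 0]]
  V a = (-4, 0, 0, -5)
Solving gives a = (-4, 0, -1, -4).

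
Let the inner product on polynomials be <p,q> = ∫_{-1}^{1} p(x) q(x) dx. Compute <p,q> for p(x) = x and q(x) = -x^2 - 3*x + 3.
<p,q> = -2

Expand the product: p(x)·q(x) = -x^3 - 3*x^2 + 3*x.
∫_{-1}^{1} of each monomial x^k gives [2/(k+1) if k even, 0 if k odd]. Integrating term-by-term (or equivalently evaluating the antiderivative F(x) = -x^4/4 - x^3 + 3*x^2/2 at the endpoints):
  F(1) − F(−1) = 1/4 − (9/4) = -2.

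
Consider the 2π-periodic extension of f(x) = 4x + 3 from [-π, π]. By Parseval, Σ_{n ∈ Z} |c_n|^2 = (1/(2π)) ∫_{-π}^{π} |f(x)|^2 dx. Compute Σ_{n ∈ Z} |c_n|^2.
Σ |c_n|^2 = 16π^2/3 + 9

Expand and integrate term by term over [-π, π]:
  ∫ (4x)^2 dx = 16·(2π^3/3); ∫ 2·4·(3)·x dx = 0 (odd integrand); ∫ 3^2 dx = 9·2π.
So (1/(2π)) ∫_{-π}^{π} (4x + 3)^2 dx = 16π^2/3 + 9 = 16π^2/3 + 9.
Parseval ⇒ Σ |c_n|^2 = 16π^2/3 + 9.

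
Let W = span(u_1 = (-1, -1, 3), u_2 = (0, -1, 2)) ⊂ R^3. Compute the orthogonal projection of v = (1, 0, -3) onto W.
proj_W(v) = (4/3, 2/3, -8/3)

Set up U = [u_1 | ... | u_2] ∈ R^(3×2). The projector onto W = col(U) is P = U (U^T U)^(-1) U^T.
Compute U^T U =
  [11, 7]
  [7, 5],
and U^T v = (-10, -6).
Solve U^T U · c = U^T v for the coefficients: c = (-4/3, 2/3). The projection is proj_W(v) = U c.
Check: (v - proj_W(v)) · u_1 = 0  (should be 0).
Check: (v - proj_W(v)) · u_2 = 0  (should be 0).
Result: proj_W(v) = (4/3, 2/3, -8/3).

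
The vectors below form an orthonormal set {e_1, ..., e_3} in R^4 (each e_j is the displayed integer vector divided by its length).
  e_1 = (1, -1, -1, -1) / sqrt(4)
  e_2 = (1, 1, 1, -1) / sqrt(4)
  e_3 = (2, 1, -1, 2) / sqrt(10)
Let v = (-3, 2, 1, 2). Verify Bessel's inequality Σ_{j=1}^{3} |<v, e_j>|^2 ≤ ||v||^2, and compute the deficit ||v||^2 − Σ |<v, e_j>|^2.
Σ |<v, e_j>|^2 = 171/10; ||v||^2 = 18; deficit = 9/10

Write each e_j = u_j / sqrt(<u_j, u_j>) where u_j is the displayed integer vector. Then <v, e_j> = <v, u_j> / sqrt(<u_j, u_j>), so |<v, e_j>|^2 = <v, u_j>^2 / <u_j, u_j>.
Coefficients: <v, e_1> = -8/sqrt(4), <v, e_2> = -2/sqrt(4), <v, e_3> = -1/sqrt(10).
Square and sum: Σ |<v, e_j>|^2 = 171/10.
Compute ||v||^2 = v·v = 18.
Deficit = 18 − 171/10 = 9/10 ≥ 0, confirming Bessel's inequality. (The deficit equals ||v − Σ <v,e_j> e_j||^2, the squared distance from v to span{e_j}.)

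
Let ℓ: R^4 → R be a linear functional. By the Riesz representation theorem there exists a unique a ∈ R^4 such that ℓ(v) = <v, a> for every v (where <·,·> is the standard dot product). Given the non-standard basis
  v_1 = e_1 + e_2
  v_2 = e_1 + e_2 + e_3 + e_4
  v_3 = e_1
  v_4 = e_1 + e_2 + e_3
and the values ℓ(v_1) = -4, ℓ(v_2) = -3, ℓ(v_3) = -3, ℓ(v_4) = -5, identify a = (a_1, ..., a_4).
a = (-3, -1, -1, 2)

Write a = (a_1, ..., a_4) in the standard basis. For each basis vector v_i, ℓ(v_i) = <v_i, a> is a linear equation in the a_j's. Collect the n equations into a matrix system V a = ℓ, where row i of V is v_i (expressed in the standard basis). Since V is invertible (lower-triangular with 1s on the diagonal, up to permutation), solve by back-substitution:
  V =
[[1, 1, 0, 0],
 [1, 1, 1, 1],
 [1, 0, 0, 0],
 [1, 1, 1, 0]]
  V a = (-4, -3, -3, -5)
Solving gives a = (-3, -1, -1, 2).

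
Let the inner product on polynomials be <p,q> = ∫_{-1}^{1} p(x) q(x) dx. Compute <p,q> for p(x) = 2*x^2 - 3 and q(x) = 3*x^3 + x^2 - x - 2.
<p,q> = 122/15

Expand the product: p(x)·q(x) = 6*x^5 + 2*x^4 - 11*x^3 - 7*x^2 + 3*x + 6.
∫_{-1}^{1} of each monomial x^k gives [2/(k+1) if k even, 0 if k odd]. Integrating term-by-term (or equivalently evaluating the antiderivative F(x) = x^6 + 2*x^5/5 - 11*x^4/4 - 7*x^3/3 + 3*x^2/2 + 6*x at the endpoints):
  F(1) − F(−1) = 229/60 − (-259/60) = 122/15.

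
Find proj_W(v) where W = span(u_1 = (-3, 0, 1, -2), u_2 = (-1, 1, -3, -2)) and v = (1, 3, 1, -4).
proj_W(v) = (-130/97, 37/97, -80/97, -136/97)

Set up U = [u_1 | ... | u_2] ∈ R^(4×2). The projector onto W = col(U) is P = U (U^T U)^(-1) U^T.
Compute U^T U =
  [14, 4]
  [4, 15],
and U^T v = (6, 7).
Solve U^T U · c = U^T v for the coefficients: c = (31/97, 37/97). The projection is proj_W(v) = U c.
Check: (v - proj_W(v)) · u_1 = 0  (should be 0).
Check: (v - proj_W(v)) · u_2 = 0  (should be 0).
Result: proj_W(v) = (-130/97, 37/97, -80/97, -136/97).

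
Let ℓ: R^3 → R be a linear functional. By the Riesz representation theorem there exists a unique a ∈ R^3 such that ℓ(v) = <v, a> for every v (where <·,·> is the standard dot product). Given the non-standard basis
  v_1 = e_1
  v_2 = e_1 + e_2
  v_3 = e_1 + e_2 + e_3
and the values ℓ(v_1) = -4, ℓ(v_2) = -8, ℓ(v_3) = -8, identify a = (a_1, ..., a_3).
a = (-4, -4, 0)

Write a = (a_1, ..., a_3) in the standard basis. For each basis vector v_i, ℓ(v_i) = <v_i, a> is a linear equation in the a_j's. Collect the n equations into a matrix system V a = ℓ, where row i of V is v_i (expressed in the standard basis). Since V is invertible (lower-triangular with 1s on the diagonal, up to permutation), solve by back-substitution:
  V =
[[1, 0, 0],
 [1, 1, 0],
 [1, 1, 1]]
  V a = (-4, -8, -8)
Solving gives a = (-4, -4, 0).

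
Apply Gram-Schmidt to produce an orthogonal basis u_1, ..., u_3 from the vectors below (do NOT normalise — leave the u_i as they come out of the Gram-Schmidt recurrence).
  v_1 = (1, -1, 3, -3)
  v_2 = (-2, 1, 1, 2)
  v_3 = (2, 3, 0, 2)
Orthogonal basis:
  u_1 = (1, -1, 3, -3)
  u_2 = (-17/10, 7/10, 19/10, 11/10)
  u_3 = (104/41, 211/82, 69/82, 34/41)

Apply the Gram-Schmidt recurrence
  u_1 = v_1
  u_i = v_i − Σ_{j<i} ((v_i · u_j) / (u_j · u_j)) · u_j.

Step by step this gives:
  u_1 = (1, -1, 3, -3)
  u_2 = (-17/10, 7/10, 19/10, 11/10)
  u_3 = (104/41, 211/82, 69/82, 34/41)

Orthogonality check:
  u_2 · u_1 = 0 (should be 0)
  u_3 · u_1 = 0 (should be 0)
  u_3 · u_2 = 0 (should be 0)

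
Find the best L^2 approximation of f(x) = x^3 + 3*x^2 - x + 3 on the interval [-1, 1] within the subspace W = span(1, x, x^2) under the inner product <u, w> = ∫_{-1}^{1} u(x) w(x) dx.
g(x) = 3*x^2 - 2*x/5 + 3

The best approximation g ∈ W is the orthogonal projection of f onto W. Writing g = a_0 + a_1 x + a_2 x^2, the coefficients solve the normal equations G · a = b where
  G_{ij} = <φ_i, φ_j> and b_i = <f, φ_i>, with φ_0 = 1, φ_1 = x, φ_2 = x^2.
G =
  [2, 0, 2/3]
  [0, 2/3, 0]
  [2/3, 0, 2/5],
b = (8, -4/15, 16/5).
Solving gives a_0 = 3, a_1 = -2/5, a_2 = 3, so
  g(x) = 3*x^2 - 2*x/5 + 3.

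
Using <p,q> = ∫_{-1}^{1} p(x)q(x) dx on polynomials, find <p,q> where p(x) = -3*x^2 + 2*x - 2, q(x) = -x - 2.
<p,q> = 32/3

Expand the product: p(x)·q(x) = 3*x^3 + 4*x^2 - 2*x + 4.
∫_{-1}^{1} of each monomial x^k gives [2/(k+1) if k even, 0 if k odd]. Integrating term-by-term (or equivalently evaluating the antiderivative F(x) = 3*x^4/4 + 4*x^3/3 - x^2 + 4*x at the endpoints):
  F(1) − F(−1) = 61/12 − (-67/12) = 32/3.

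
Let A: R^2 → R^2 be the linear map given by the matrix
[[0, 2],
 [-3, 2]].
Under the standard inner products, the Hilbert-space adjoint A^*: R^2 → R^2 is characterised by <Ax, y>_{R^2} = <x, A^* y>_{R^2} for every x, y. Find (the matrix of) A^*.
A^* = A^T =
[[0, -3],
 [2, 2]]

For real matrices with standard dot products, the defining identity <Ax, y> = <x, A^* y> gives (Ax)^T y = x^T (A^*) y, i.e. x^T A^T y = x^T (A^*) y. Since this holds for all x, y, we must have A^* = A^T. Therefore
A^* =
[[0, -3],
 [2, 2]].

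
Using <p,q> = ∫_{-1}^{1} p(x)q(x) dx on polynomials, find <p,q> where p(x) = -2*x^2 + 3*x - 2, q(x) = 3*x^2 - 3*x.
<p,q> = -62/5

Expand the product: p(x)·q(x) = -6*x^4 + 15*x^3 - 15*x^2 + 6*x.
∫_{-1}^{1} of each monomial x^k gives [2/(k+1) if k even, 0 if k odd]. Integrating term-by-term (or equivalently evaluating the antiderivative F(x) = -6*x^5/5 + 15*x^4/4 - 5*x^3 + 3*x^2 at the endpoints):
  F(1) − F(−1) = 11/20 − (259/20) = -62/5.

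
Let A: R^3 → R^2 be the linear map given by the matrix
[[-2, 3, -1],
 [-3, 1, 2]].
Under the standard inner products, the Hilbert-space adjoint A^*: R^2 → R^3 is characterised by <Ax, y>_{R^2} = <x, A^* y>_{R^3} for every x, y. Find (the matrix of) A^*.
A^* = A^T =
[[-2, -3],
 [3, 1],
 [-1, 2]]

For real matrices with standard dot products, the defining identity <Ax, y> = <x, A^* y> gives (Ax)^T y = x^T (A^*) y, i.e. x^T A^T y = x^T (A^*) y. Since this holds for all x, y, we must have A^* = A^T. Therefore
A^* =
[[-2, -3],
 [3, 1],
 [-1, 2]].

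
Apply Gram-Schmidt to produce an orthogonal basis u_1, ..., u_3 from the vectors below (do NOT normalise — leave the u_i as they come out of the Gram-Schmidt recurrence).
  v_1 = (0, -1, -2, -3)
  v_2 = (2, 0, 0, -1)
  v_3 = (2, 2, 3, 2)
Orthogonal basis:
  u_1 = (0, -1, -2, -3)
  u_2 = (2, 3/14, 3/7, -5/14)
  u_3 = (-18/61, 46/61, 31/61, -36/61)

Apply the Gram-Schmidt recurrence
  u_1 = v_1
  u_i = v_i − Σ_{j<i} ((v_i · u_j) / (u_j · u_j)) · u_j.

Step by step this gives:
  u_1 = (0, -1, -2, -3)
  u_2 = (2, 3/14, 3/7, -5/14)
  u_3 = (-18/61, 46/61, 31/61, -36/61)

Orthogonality check:
  u_2 · u_1 = 0 (should be 0)
  u_3 · u_1 = 0 (should be 0)
  u_3 · u_2 = 0 (should be 0)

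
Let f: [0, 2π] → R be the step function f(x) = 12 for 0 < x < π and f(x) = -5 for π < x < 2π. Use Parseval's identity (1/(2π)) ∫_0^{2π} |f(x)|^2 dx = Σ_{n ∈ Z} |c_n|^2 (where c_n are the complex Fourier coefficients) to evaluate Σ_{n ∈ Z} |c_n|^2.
Σ |c_n|^2 = 169/2

Parseval equates the L^2 energy of f (normalised by 1/(2π)) with the ℓ^2 sum of its Fourier coefficients: (1/(2π)) ∫_0^{2π} |f|^2 = Σ |c_n|^2.
Compute the left side: (1/(2π)) [∫_0^π 12^2 dx + ∫_π^{2π} (-5)^2 dx] = (1/(2π)) · (144π + 25π) = (144 + 25)/2 = 169/2.
So Σ_{n ∈ Z} |c_n|^2 = 169/2.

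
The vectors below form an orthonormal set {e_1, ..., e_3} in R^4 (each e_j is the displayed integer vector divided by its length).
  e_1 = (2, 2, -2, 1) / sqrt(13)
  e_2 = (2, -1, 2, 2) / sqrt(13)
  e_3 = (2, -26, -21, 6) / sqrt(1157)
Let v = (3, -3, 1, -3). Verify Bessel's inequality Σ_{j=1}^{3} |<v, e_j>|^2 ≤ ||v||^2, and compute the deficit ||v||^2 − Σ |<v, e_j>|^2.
Σ |<v, e_j>|^2 = 6475/1157; ||v||^2 = 28; deficit = 25921/1157

Write each e_j = u_j / sqrt(<u_j, u_j>) where u_j is the displayed integer vector. Then <v, e_j> = <v, u_j> / sqrt(<u_j, u_j>), so |<v, e_j>|^2 = <v, u_j>^2 / <u_j, u_j>.
Coefficients: <v, e_1> = -5/sqrt(13), <v, e_2> = 5/sqrt(13), <v, e_3> = 45/sqrt(1157).
Square and sum: Σ |<v, e_j>|^2 = 6475/1157.
Compute ||v||^2 = v·v = 28.
Deficit = 28 − 6475/1157 = 25921/1157 ≥ 0, confirming Bessel's inequality. (The deficit equals ||v − Σ <v,e_j> e_j||^2, the squared distance from v to span{e_j}.)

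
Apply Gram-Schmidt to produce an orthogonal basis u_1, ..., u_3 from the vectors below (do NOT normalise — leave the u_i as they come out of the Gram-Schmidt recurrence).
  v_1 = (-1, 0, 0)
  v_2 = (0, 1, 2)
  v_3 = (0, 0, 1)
Orthogonal basis:
  u_1 = (-1, 0, 0)
  u_2 = (0, 1, 2)
  u_3 = (0, -2/5, 1/5)

Apply the Gram-Schmidt recurrence
  u_1 = v_1
  u_i = v_i − Σ_{j<i} ((v_i · u_j) / (u_j · u_j)) · u_j.

Step by step this gives:
  u_1 = (-1, 0, 0)
  u_2 = (0, 1, 2)
  u_3 = (0, -2/5, 1/5)

Orthogonality check:
  u_2 · u_1 = 0 (should be 0)
  u_3 · u_1 = 0 (should be 0)
  u_3 · u_2 = 0 (should be 0)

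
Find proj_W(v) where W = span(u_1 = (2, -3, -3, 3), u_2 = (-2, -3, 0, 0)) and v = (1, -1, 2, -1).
proj_W(v) = (-4/7, 1/21, 19/42, -19/42)

Set up U = [u_1 | ... | u_2] ∈ R^(4×2). The projector onto W = col(U) is P = U (U^T U)^(-1) U^T.
Compute U^T U =
  [31, 5]
  [5, 13],
and U^T v = (-4, 1).
Solve U^T U · c = U^T v for the coefficients: c = (-19/126, 17/126). The projection is proj_W(v) = U c.
Check: (v - proj_W(v)) · u_1 = 0  (should be 0).
Check: (v - proj_W(v)) · u_2 = 0  (should be 0).
Result: proj_W(v) = (-4/7, 1/21, 19/42, -19/42).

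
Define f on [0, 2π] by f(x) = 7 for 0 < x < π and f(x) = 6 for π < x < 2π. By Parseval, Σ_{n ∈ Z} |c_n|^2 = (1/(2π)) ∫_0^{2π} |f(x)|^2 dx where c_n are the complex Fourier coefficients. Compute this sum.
Σ |c_n|^2 = 85/2

Parseval equates the L^2 energy of f (normalised by 1/(2π)) with the ℓ^2 sum of its Fourier coefficients: (1/(2π)) ∫_0^{2π} |f|^2 = Σ |c_n|^2.
Compute the left side: (1/(2π)) [∫_0^π 7^2 dx + ∫_π^{2π} 6^2 dx] = (1/(2π)) · (49π + 36π) = (49 + 36)/2 = 85/2.
So Σ_{n ∈ Z} |c_n|^2 = 85/2.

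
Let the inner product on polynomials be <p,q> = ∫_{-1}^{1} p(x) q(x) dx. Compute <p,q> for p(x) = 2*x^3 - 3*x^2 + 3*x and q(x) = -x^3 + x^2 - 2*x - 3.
<p,q> = -18/7

Expand the product: p(x)·q(x) = -2*x^6 + 5*x^5 - 10*x^4 + 3*x^3 + 3*x^2 - 9*x.
∫_{-1}^{1} of each monomial x^k gives [2/(k+1) if k even, 0 if k odd]. Integrating term-by-term (or equivalently evaluating the antiderivative F(x) = -2*x^7/7 + 5*x^6/6 - 2*x^5 + 3*x^4/4 + x^3 - 9*x^2/2 at the endpoints):
  F(1) − F(−1) = -353/84 − (-137/84) = -18/7.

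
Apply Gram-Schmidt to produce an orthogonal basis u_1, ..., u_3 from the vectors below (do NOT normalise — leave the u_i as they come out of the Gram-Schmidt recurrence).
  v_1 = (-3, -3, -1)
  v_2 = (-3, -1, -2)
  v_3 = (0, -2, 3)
Orthogonal basis:
  u_1 = (-3, -3, -1)
  u_2 = (-15/19, 23/19, -24/19)
  u_3 = (-6/7, 18/35, 36/35)

Apply the Gram-Schmidt recurrence
  u_1 = v_1
  u_i = v_i − Σ_{j<i} ((v_i · u_j) / (u_j · u_j)) · u_j.

Step by step this gives:
  u_1 = (-3, -3, -1)
  u_2 = (-15/19, 23/19, -24/19)
  u_3 = (-6/7, 18/35, 36/35)

Orthogonality check:
  u_2 · u_1 = 0 (should be 0)
  u_3 · u_1 = 0 (should be 0)
  u_3 · u_2 = 0 (should be 0)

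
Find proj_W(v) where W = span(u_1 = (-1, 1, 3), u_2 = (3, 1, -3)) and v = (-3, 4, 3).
proj_W(v) = (-21/22, 43/22, 48/11)

Set up U = [u_1 | ... | u_2] ∈ R^(3×2). The projector onto W = col(U) is P = U (U^T U)^(-1) U^T.
Compute U^T U =
  [11, -11]
  [-11, 19],
and U^T v = (16, -14).
Solve U^T U · c = U^T v for the coefficients: c = (75/44, 1/4). The projection is proj_W(v) = U c.
Check: (v - proj_W(v)) · u_1 = 0  (should be 0).
Check: (v - proj_W(v)) · u_2 = 0  (should be 0).
Result: proj_W(v) = (-21/22, 43/22, 48/11).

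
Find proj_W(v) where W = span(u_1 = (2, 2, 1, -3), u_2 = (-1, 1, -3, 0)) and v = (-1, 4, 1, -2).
proj_W(v) = (223/189, 373/189, -76/189, -149/63)

Set up U = [u_1 | ... | u_2] ∈ R^(4×2). The projector onto W = col(U) is P = U (U^T U)^(-1) U^T.
Compute U^T U =
  [18, -3]
  [-3, 11],
and U^T v = (13, 2).
Solve U^T U · c = U^T v for the coefficients: c = (149/189, 25/63). The projection is proj_W(v) = U c.
Check: (v - proj_W(v)) · u_1 = 0  (should be 0).
Check: (v - proj_W(v)) · u_2 = 0  (should be 0).
Result: proj_W(v) = (223/189, 373/189, -76/189, -149/63).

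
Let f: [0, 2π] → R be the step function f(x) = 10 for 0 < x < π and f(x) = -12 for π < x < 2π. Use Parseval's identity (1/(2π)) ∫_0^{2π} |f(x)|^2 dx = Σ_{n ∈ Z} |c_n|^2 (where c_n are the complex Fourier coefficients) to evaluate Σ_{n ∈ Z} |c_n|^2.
Σ |c_n|^2 = 122

Parseval equates the L^2 energy of f (normalised by 1/(2π)) with the ℓ^2 sum of its Fourier coefficients: (1/(2π)) ∫_0^{2π} |f|^2 = Σ |c_n|^2.
Compute the left side: (1/(2π)) [∫_0^π 10^2 dx + ∫_π^{2π} (-12)^2 dx] = (1/(2π)) · (100π + 144π) = (100 + 144)/2 = 122.
So Σ_{n ∈ Z} |c_n|^2 = 122.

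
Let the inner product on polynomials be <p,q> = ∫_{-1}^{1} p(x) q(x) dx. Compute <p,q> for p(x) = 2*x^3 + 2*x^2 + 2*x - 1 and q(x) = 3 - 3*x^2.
<p,q> = -12/5

Expand the product: p(x)·q(x) = -6*x^5 - 6*x^4 + 9*x^2 + 6*x - 3.
∫_{-1}^{1} of each monomial x^k gives [2/(k+1) if k even, 0 if k odd]. Integrating term-by-term (or equivalently evaluating the antiderivative F(x) = -x^6 - 6*x^5/5 + 3*x^3 + 3*x^2 - 3*x at the endpoints):
  F(1) − F(−1) = 4/5 − (16/5) = -12/5.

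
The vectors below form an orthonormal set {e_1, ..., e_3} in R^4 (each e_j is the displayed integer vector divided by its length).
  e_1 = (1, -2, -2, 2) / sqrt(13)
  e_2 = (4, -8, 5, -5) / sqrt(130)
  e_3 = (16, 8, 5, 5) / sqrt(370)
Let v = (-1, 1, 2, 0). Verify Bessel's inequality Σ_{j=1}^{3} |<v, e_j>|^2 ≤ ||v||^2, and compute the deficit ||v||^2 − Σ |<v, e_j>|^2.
Σ |<v, e_j>|^2 = 141/37; ||v||^2 = 6; deficit = 81/37

Write each e_j = u_j / sqrt(<u_j, u_j>) where u_j is the displayed integer vector. Then <v, e_j> = <v, u_j> / sqrt(<u_j, u_j>), so |<v, e_j>|^2 = <v, u_j>^2 / <u_j, u_j>.
Coefficients: <v, e_1> = -7/sqrt(13), <v, e_2> = -2/sqrt(130), <v, e_3> = 2/sqrt(370).
Square and sum: Σ |<v, e_j>|^2 = 141/37.
Compute ||v||^2 = v·v = 6.
Deficit = 6 − 141/37 = 81/37 ≥ 0, confirming Bessel's inequality. (The deficit equals ||v − Σ <v,e_j> e_j||^2, the squared distance from v to span{e_j}.)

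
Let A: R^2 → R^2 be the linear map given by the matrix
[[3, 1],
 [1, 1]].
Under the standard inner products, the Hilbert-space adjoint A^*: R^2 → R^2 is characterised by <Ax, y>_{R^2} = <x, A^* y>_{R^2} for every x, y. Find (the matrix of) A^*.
A^* = A^T =
[[3, 1],
 [1, 1]]

For real matrices with standard dot products, the defining identity <Ax, y> = <x, A^* y> gives (Ax)^T y = x^T (A^*) y, i.e. x^T A^T y = x^T (A^*) y. Since this holds for all x, y, we must have A^* = A^T. Therefore
A^* =
[[3, 1],
 [1, 1]].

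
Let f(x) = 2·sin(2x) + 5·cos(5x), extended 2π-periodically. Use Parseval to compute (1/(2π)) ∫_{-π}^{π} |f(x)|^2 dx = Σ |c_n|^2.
Σ |c_n|^2 = 29/2

Expand |f|^2 and use orthogonality of {sin(nx), cos(mx)} on [-π, π]:
  ∫_{-π}^{π} sin(nx)^2 dx = π, ∫ cos(mx)^2 dx = π, and cross terms integrate to 0.
So ∫_{-π}^{π} f(x)^2 dx = 2^2 · π + 5^2 · π = (4 + 25)π.
Divide by 2π: (4 + 25)/2 = 29/2.
By Parseval, this equals Σ |c_n|^2.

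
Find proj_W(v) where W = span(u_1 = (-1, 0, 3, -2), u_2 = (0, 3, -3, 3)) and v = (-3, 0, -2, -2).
proj_W(v) = (-3/17, 5/17, 4/17, -1/17)

Set up U = [u_1 | ... | u_2] ∈ R^(4×2). The projector onto W = col(U) is P = U (U^T U)^(-1) U^T.
Compute U^T U =
  [14, -15]
  [-15, 27],
and U^T v = (1, 0).
Solve U^T U · c = U^T v for the coefficients: c = (3/17, 5/51). The projection is proj_W(v) = U c.
Check: (v - proj_W(v)) · u_1 = 0  (should be 0).
Check: (v - proj_W(v)) · u_2 = 0  (should be 0).
Result: proj_W(v) = (-3/17, 5/17, 4/17, -1/17).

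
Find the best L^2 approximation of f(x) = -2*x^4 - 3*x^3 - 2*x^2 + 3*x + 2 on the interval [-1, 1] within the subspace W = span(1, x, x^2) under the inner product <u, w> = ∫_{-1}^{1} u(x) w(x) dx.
g(x) = -26*x^2/7 + 6*x/5 + 76/35

The best approximation g ∈ W is the orthogonal projection of f onto W. Writing g = a_0 + a_1 x + a_2 x^2, the coefficients solve the normal equations G · a = b where
  G_{ij} = <φ_i, φ_j> and b_i = <f, φ_i>, with φ_0 = 1, φ_1 = x, φ_2 = x^2.
G =
  [2, 0, 2/3]
  [0, 2/3, 0]
  [2/3, 0, 2/5],
b = (28/15, 4/5, -4/105).
Solving gives a_0 = 76/35, a_1 = 6/5, a_2 = -26/7, so
  g(x) = -26*x^2/7 + 6*x/5 + 76/35.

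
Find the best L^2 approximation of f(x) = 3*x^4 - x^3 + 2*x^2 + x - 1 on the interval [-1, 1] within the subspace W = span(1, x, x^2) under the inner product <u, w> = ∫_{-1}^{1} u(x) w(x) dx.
g(x) = 32*x^2/7 + 2*x/5 - 44/35

The best approximation g ∈ W is the orthogonal projection of f onto W. Writing g = a_0 + a_1 x + a_2 x^2, the coefficients solve the normal equations G · a = b where
  G_{ij} = <φ_i, φ_j> and b_i = <f, φ_i>, with φ_0 = 1, φ_1 = x, φ_2 = x^2.
G =
  [2, 0, 2/3]
  [0, 2/3, 0]
  [2/3, 0, 2/5],
b = (8/15, 4/15, 104/105).
Solving gives a_0 = -44/35, a_1 = 2/5, a_2 = 32/7, so
  g(x) = 32*x^2/7 + 2*x/5 - 44/35.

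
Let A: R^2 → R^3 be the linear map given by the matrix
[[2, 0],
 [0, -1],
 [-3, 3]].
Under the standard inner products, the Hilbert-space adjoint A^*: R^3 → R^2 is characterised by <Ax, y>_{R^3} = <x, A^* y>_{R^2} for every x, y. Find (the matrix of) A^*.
A^* = A^T =
[[2, 0, -3],
 [0, -1, 3]]

For real matrices with standard dot products, the defining identity <Ax, y> = <x, A^* y> gives (Ax)^T y = x^T (A^*) y, i.e. x^T A^T y = x^T (A^*) y. Since this holds for all x, y, we must have A^* = A^T. Therefore
A^* =
[[2, 0, -3],
 [0, -1, 3]].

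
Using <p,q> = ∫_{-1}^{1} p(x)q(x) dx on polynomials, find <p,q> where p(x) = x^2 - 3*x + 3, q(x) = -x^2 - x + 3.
<p,q> = 98/5

Expand the product: p(x)·q(x) = -x^4 + 2*x^3 + 3*x^2 - 12*x + 9.
∫_{-1}^{1} of each monomial x^k gives [2/(k+1) if k even, 0 if k odd]. Integrating term-by-term (or equivalently evaluating the antiderivative F(x) = -x^5/5 + x^4/2 + x^3 - 6*x^2 + 9*x at the endpoints):
  F(1) − F(−1) = 43/10 − (-153/10) = 98/5.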